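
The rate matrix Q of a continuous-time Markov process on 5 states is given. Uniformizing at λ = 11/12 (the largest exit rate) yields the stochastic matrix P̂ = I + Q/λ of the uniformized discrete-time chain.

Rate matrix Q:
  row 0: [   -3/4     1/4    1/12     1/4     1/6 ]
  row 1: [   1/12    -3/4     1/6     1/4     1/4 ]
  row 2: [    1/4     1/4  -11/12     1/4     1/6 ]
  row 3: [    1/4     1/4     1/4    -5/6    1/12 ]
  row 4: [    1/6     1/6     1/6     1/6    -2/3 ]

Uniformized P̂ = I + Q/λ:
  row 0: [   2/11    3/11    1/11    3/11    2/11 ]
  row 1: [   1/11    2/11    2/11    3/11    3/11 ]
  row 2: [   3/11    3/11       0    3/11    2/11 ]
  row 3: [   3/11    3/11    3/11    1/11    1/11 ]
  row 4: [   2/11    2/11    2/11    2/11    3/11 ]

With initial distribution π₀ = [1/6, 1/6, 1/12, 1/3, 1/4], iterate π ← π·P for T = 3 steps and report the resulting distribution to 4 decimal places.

π = [0.1940, 0.2330, 0.1575, 0.2141, 0.2015]

t=0: π = [0.1667, 0.1667, 0.0833, 0.3333, 0.2500]
t=1: π = [0.2045, 0.2348, 0.1818, 0.1894, 0.1894]
t=2: π = [0.1942, 0.2342, 0.1474, 0.2211, 0.2032]
t=3: π = [0.1940, 0.2330, 0.1575, 0.2141, 0.2015]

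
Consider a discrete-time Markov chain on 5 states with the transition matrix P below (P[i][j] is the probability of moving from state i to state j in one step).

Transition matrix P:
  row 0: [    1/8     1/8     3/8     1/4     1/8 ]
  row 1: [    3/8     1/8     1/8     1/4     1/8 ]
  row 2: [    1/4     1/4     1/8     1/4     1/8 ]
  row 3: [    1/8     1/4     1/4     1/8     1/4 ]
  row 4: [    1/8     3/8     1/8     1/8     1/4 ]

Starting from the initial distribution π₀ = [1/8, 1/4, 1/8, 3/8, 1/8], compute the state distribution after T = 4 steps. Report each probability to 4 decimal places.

t=0: π = [0.1250, 0.2500, 0.1250, 0.3750, 0.1250]
t=1: π = [0.2031, 0.2188, 0.2031, 0.1875, 0.1875]
t=2: π = [0.2051, 0.2207, 0.1992, 0.2031, 0.1719]
t=3: π = [0.2051, 0.2183, 0.2017, 0.2031, 0.1719]
t=4: π = [0.2048, 0.2186, 0.2017, 0.2031, 0.1719]

π = [0.2048, 0.2186, 0.2017, 0.2031, 0.1719]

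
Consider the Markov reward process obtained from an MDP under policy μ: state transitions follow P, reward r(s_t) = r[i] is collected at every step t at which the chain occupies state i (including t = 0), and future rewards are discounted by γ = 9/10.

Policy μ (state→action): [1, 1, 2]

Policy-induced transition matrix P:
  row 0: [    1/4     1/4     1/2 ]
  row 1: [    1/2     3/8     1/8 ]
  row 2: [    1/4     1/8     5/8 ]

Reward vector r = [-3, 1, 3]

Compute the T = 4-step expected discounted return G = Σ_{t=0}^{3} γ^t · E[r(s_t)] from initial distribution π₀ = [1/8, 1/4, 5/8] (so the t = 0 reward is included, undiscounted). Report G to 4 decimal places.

G = 3.5602

t=0: π = [0.1250, 0.2500, 0.6250], E[r] = 1.7500, γ^t·E[r] = 1.750000, running G = 1.750000
t=1: π = [0.3125, 0.2031, 0.4844], E[r] = 0.7188, γ^t·E[r] = 0.646875, running G = 2.396875
t=2: π = [0.3008, 0.2148, 0.4844], E[r] = 0.7656, γ^t·E[r] = 0.620156, running G = 3.017031
t=3: π = [0.3037, 0.2163, 0.4800], E[r] = 0.7451, γ^t·E[r] = 0.543190, running G = 3.560222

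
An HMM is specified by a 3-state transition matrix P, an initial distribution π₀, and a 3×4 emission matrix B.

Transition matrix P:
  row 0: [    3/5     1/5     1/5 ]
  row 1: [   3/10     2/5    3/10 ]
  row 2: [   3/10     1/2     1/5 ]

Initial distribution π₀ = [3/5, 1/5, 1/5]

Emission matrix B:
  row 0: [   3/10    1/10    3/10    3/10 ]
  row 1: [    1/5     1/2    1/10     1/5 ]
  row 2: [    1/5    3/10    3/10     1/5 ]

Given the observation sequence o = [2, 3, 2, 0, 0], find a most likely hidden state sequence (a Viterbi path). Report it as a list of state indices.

t=0: δ = [1.800e-01, 2.000e-02, 6.000e-02]  (obs o_0=2)
t=1: δ = [3.240e-02, 7.200e-03, 7.200e-03]  ψ = [0, 0, 0]  (obs o_1=3)
t=2: δ = [5.832e-03, 6.480e-04, 1.944e-03]  ψ = [0, 0, 0]  (obs o_2=2)
t=3: δ = [1.050e-03, 2.333e-04, 2.333e-04]  ψ = [0, 0, 0]  (obs o_3=0)
t=4: δ = [1.890e-04, 4.199e-05, 4.199e-05]  ψ = [0, 0, 0]  (obs o_4=0)
backtrack: best end state = 0; path = [0, 0, 0, 0, 0]

path = [0, 0, 0, 0, 0]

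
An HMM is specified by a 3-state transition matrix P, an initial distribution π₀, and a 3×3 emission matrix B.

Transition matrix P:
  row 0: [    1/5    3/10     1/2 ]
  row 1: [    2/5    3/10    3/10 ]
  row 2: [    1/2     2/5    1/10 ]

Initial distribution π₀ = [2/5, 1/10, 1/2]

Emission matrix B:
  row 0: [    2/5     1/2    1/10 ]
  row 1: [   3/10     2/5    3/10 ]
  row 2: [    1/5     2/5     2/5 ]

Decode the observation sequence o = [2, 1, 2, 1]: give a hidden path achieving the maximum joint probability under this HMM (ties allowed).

path = [2, 0, 2, 0]

t=0: δ = [4.000e-02, 3.000e-02, 2.000e-01]  (obs o_0=2)
t=1: δ = [5.000e-02, 3.200e-02, 8.000e-03]  ψ = [2, 2, 0]  (obs o_1=1)
t=2: δ = [1.280e-03, 4.500e-03, 1.000e-02]  ψ = [1, 0, 0]  (obs o_2=2)
t=3: δ = [2.500e-03, 1.600e-03, 5.400e-04]  ψ = [2, 2, 1]  (obs o_3=1)
backtrack: best end state = 0; path = [2, 0, 2, 0]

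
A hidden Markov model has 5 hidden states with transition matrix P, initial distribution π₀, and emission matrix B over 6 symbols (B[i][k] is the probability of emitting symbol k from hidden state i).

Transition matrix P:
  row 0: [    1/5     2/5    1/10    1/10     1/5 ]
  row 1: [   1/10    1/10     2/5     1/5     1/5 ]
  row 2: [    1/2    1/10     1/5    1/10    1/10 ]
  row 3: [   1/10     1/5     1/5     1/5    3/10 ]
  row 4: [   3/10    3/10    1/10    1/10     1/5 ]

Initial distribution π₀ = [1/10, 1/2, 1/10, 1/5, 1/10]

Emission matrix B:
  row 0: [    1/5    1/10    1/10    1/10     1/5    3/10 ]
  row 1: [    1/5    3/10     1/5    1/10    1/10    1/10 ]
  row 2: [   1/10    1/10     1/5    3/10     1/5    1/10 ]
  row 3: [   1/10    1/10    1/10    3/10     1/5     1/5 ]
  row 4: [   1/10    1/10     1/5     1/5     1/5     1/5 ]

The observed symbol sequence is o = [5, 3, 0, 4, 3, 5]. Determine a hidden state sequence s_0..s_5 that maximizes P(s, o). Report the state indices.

path = [1, 2, 0, 1, 2, 0]

t=0: δ = [3.000e-02, 5.000e-02, 1.000e-02, 4.000e-02, 2.000e-02]  (obs o_0=5)
t=1: δ = [6.000e-04, 1.200e-03, 6.000e-03, 3.000e-03, 2.400e-03]  ψ = [0, 0, 1, 1, 3]  (obs o_1=3)
t=2: δ = [6.000e-04, 1.440e-04, 1.200e-04, 6.000e-05, 9.000e-05]  ψ = [2, 4, 2, 2, 3]  (obs o_2=0)
t=3: δ = [2.400e-05, 2.400e-05, 1.200e-05, 1.200e-05, 2.400e-05]  ψ = [0, 0, 0, 0, 0]  (obs o_3=4)
t=4: δ = [7.200e-07, 9.600e-07, 2.880e-06, 1.440e-06, 9.600e-07]  ψ = [4, 0, 1, 1, 0]  (obs o_4=3)
t=5: δ = [4.320e-07, 2.880e-08, 5.760e-08, 5.760e-08, 8.640e-08]  ψ = [2, 0, 2, 2, 3]  (obs o_5=5)
backtrack: best end state = 0; path = [1, 2, 0, 1, 2, 0]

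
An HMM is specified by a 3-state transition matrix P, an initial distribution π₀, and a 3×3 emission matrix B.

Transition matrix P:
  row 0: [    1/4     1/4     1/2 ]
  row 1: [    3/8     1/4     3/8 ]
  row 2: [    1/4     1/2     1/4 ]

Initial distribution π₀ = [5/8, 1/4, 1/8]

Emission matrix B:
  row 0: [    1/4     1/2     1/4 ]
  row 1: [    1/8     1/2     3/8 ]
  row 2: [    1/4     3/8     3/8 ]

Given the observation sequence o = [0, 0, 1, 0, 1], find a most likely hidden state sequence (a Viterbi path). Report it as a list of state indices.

path = [0, 2, 1, 2, 1]

t=0: δ = [1.562e-01, 3.125e-02, 3.125e-02]  (obs o_0=0)
t=1: δ = [9.766e-03, 4.883e-03, 1.953e-02]  ψ = [0, 0, 0]  (obs o_1=0)
t=2: δ = [2.441e-03, 4.883e-03, 1.831e-03]  ψ = [2, 2, 0]  (obs o_2=1)
t=3: δ = [4.578e-04, 1.526e-04, 4.578e-04]  ψ = [1, 1, 1]  (obs o_3=0)
t=4: δ = [5.722e-05, 1.144e-04, 8.583e-05]  ψ = [0, 2, 0]  (obs o_4=1)
backtrack: best end state = 1; path = [0, 2, 1, 2, 1]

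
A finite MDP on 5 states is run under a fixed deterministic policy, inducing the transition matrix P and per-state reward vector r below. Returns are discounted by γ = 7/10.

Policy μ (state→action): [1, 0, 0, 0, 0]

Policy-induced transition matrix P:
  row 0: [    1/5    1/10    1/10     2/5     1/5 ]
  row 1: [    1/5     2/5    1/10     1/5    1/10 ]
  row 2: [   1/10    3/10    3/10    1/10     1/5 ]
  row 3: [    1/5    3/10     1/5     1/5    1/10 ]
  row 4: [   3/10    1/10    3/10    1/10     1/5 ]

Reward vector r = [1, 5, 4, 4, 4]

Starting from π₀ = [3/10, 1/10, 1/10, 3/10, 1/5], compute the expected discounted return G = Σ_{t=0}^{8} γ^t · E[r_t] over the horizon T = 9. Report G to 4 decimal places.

G = 11.1955

t=0: π = [0.3000, 0.1000, 0.1000, 0.3000, 0.2000], E[r] = 3.2000, γ^t·E[r] = 3.200000, running G = 3.200000
t=1: π = [0.2100, 0.2100, 0.1900, 0.2300, 0.1600], E[r] = 3.5800, γ^t·E[r] = 2.506000, running G = 5.706000
t=2: π = [0.1970, 0.2470, 0.1930, 0.2070, 0.1560], E[r] = 3.6560, γ^t·E[r] = 1.791440, running G = 7.497440
t=3: π = [0.1963, 0.2541, 0.1905, 0.2045, 0.1546], E[r] = 3.6652, γ^t·E[r] = 1.257164, running G = 8.754604
t=4: π = [0.1964, 0.2552, 0.1895, 0.2048, 0.1541], E[r] = 3.6660, γ^t·E[r] = 0.880207, running G = 9.634810
t=5: π = [0.1965, 0.2554, 0.1892, 0.2049, 0.1540], E[r] = 3.6660, γ^t·E[r] = 0.616147, running G = 10.250957
t=6: π = [0.1965, 0.2554, 0.1891, 0.2050, 0.1540], E[r] = 3.6660, γ^t·E[r] = 0.431302, running G = 10.682259
t=7: π = [0.1965, 0.2555, 0.1891, 0.2050, 0.1540], E[r] = 3.6660, γ^t·E[r] = 0.301911, running G = 10.984170
t=8: π = [0.1965, 0.2555, 0.1891, 0.2050, 0.1540], E[r] = 3.6660, γ^t·E[r] = 0.211338, running G = 11.195508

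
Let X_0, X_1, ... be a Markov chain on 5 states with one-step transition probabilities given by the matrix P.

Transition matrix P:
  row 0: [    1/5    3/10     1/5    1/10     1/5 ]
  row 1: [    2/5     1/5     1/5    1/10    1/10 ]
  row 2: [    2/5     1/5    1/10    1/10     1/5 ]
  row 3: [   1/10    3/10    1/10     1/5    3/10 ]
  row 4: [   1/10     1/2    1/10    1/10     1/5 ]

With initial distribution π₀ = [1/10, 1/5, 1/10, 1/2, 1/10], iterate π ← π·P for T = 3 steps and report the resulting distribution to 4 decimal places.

π = [0.2605, 0.2919, 0.1550, 0.1115, 0.1811]

t=0: π = [0.1000, 0.2000, 0.1000, 0.5000, 0.1000]
t=1: π = [0.2000, 0.2900, 0.1300, 0.1500, 0.2300]
t=2: π = [0.2460, 0.3040, 0.1490, 0.1150, 0.1860]
t=3: π = [0.2605, 0.2919, 0.1550, 0.1115, 0.1811]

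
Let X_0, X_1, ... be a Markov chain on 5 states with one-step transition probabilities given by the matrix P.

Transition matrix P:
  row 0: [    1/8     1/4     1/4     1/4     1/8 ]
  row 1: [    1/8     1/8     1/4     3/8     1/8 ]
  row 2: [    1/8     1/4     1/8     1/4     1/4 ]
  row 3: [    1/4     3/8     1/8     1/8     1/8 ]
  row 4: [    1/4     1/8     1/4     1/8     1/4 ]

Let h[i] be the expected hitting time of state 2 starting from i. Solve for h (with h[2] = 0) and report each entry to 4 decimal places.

h = [4.5253, 4.5818, 0.0000, 5.0343, 4.4444]

First-step conditioning: h[2] = 0; for i ≠ 2, h[i] = 1 + Σ_k P[i][k]·h[k].
  h[0] = 1 + 1/8·h[0] + 1/4·h[1] + 1/4·h[3] + 1/8·h[4]
  h[1] = 1 + 1/8·h[0] + 1/8·h[1] + 3/8·h[3] + 1/8·h[4]
  h[3] = 1 + 1/4·h[0] + 3/8·h[1] + 1/8·h[3] + 1/8·h[4]
  h[4] = 1 + 1/4·h[0] + 1/8·h[1] + 1/8·h[3] + 1/4·h[4]
Solving the 4×4 linear system over states ≠ 2 gives exactly h = [448/99, 252/55, 0, 2492/495, 40/9] (h[2] = 0 is the target).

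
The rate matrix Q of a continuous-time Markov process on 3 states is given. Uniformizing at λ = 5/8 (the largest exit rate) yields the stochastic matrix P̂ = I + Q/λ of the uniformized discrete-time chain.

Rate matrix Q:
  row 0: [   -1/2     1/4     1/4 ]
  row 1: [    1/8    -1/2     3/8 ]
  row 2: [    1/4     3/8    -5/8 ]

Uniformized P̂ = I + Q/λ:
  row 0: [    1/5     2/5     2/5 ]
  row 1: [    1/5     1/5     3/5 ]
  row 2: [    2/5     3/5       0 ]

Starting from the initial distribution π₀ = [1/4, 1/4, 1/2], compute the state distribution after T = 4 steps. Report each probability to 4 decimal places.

t=0: π = [0.2500, 0.2500, 0.5000]
t=1: π = [0.3000, 0.4500, 0.2500]
t=2: π = [0.2500, 0.3600, 0.3900]
t=3: π = [0.2780, 0.4060, 0.3160]
t=4: π = [0.2632, 0.3820, 0.3548]

π = [0.2632, 0.3820, 0.3548]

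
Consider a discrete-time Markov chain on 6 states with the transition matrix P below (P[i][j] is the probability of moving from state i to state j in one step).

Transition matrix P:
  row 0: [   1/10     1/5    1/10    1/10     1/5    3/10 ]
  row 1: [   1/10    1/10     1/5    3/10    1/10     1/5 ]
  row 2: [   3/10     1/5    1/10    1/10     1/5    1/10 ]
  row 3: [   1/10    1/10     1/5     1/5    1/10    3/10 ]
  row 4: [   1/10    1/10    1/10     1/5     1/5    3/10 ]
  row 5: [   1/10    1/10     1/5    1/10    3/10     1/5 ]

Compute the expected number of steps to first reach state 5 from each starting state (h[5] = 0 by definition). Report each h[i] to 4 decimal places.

h = [3.8680, 4.3012, 4.6416, 3.9101, 3.8289, 0.0000]

First-step conditioning: h[5] = 0; for i ≠ 5, h[i] = 1 + Σ_k P[i][k]·h[k].
  h[0] = 1 + 1/10·h[0] + 1/5·h[1] + 1/10·h[2] + 1/10·h[3] + 1/5·h[4]
  h[1] = 1 + 1/10·h[0] + 1/10·h[1] + 1/5·h[2] + 3/10·h[3] + 1/10·h[4]
  h[2] = 1 + 3/10·h[0] + 1/5·h[1] + 1/10·h[2] + 1/10·h[3] + 1/5·h[4]
  h[3] = 1 + 1/10·h[0] + 1/10·h[1] + 1/5·h[2] + 1/5·h[3] + 1/10·h[4]
  h[4] = 1 + 1/10·h[0] + 1/10·h[1] + 1/10·h[2] + 1/5·h[3] + 1/5·h[4]
Solving the 5×5 linear system over states ≠ 5 gives exactly h = [50450/13043, 56100/13043, 60540/13043, 51000/13043, 49940/13043, 0] (h[5] = 0 is the target).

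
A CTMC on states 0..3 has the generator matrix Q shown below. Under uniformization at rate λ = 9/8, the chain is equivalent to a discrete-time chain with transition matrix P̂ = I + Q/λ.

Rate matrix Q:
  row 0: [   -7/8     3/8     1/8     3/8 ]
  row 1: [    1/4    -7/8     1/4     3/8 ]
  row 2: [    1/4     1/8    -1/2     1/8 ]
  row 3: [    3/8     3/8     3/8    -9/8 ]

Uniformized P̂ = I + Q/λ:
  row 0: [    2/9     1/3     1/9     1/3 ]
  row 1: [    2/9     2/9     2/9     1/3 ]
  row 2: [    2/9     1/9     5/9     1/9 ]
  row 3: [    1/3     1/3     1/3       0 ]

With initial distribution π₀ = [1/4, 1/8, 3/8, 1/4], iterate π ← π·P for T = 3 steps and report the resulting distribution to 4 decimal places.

π = [0.2445, 0.2347, 0.3273, 0.1934]

t=0: π = [0.2500, 0.1250, 0.3750, 0.2500]
t=1: π = [0.2500, 0.2361, 0.3472, 0.1667]
t=2: π = [0.2407, 0.2299, 0.3287, 0.2006]
t=3: π = [0.2445, 0.2347, 0.3273, 0.1934]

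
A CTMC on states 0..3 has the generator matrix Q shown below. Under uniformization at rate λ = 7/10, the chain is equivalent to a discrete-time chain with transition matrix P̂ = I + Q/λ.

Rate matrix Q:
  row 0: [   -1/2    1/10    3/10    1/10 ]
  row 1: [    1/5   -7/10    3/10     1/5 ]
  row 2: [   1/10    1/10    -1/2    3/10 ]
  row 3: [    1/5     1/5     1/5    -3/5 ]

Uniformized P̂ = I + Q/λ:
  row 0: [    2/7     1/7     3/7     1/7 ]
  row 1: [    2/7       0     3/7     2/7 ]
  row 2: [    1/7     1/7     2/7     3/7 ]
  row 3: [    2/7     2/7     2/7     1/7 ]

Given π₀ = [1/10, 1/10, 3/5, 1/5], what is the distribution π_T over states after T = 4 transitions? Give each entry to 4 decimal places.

π = [0.2366, 0.1582, 0.3419, 0.2633]

t=0: π = [0.1000, 0.1000, 0.6000, 0.2000]
t=1: π = [0.2000, 0.1571, 0.3143, 0.3286]
t=2: π = [0.2408, 0.1673, 0.3367, 0.2551]
t=3: π = [0.2376, 0.1554, 0.3440, 0.2630]
t=4: π = [0.2366, 0.1582, 0.3419, 0.2633]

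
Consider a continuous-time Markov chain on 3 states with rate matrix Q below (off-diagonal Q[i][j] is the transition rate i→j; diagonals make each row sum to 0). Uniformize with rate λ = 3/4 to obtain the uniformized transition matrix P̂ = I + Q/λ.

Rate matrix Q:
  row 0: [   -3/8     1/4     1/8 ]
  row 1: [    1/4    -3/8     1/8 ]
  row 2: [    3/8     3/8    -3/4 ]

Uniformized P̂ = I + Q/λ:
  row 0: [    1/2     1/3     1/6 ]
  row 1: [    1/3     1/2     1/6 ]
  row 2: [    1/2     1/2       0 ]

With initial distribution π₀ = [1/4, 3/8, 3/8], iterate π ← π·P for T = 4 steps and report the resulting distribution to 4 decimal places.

π = [0.4284, 0.4285, 0.1430]

t=0: π = [0.2500, 0.3750, 0.3750]
t=1: π = [0.4375, 0.4583, 0.1042]
t=2: π = [0.4236, 0.4271, 0.1493]
t=3: π = [0.4288, 0.4294, 0.1418]
t=4: π = [0.4284, 0.4285, 0.1430]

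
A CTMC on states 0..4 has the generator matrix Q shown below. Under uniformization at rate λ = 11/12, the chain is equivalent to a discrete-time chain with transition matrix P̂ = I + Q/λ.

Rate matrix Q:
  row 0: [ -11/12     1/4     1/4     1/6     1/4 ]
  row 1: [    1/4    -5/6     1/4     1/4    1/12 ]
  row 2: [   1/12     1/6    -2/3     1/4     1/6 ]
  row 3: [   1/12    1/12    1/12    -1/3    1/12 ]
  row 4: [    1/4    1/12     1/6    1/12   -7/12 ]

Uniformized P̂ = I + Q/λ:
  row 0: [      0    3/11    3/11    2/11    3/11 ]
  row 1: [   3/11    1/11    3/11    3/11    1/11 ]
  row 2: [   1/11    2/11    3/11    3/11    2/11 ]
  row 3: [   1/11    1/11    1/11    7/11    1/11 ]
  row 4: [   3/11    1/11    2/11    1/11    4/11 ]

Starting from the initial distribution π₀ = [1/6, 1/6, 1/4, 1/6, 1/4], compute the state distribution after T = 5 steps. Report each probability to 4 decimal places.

π = [0.1365, 0.1335, 0.1923, 0.3536, 0.1841]

t=0: π = [0.1667, 0.1667, 0.2500, 0.1667, 0.2500]
t=1: π = [0.1515, 0.1439, 0.2197, 0.2727, 0.2121]
t=2: π = [0.1419, 0.1384, 0.2039, 0.3196, 0.1963]
t=3: π = [0.1389, 0.1352, 0.1968, 0.3403, 0.1888]
t=4: π = [0.1372, 0.1340, 0.1937, 0.3495, 0.1855]
t=5: π = [0.1365, 0.1335, 0.1923, 0.3536, 0.1841]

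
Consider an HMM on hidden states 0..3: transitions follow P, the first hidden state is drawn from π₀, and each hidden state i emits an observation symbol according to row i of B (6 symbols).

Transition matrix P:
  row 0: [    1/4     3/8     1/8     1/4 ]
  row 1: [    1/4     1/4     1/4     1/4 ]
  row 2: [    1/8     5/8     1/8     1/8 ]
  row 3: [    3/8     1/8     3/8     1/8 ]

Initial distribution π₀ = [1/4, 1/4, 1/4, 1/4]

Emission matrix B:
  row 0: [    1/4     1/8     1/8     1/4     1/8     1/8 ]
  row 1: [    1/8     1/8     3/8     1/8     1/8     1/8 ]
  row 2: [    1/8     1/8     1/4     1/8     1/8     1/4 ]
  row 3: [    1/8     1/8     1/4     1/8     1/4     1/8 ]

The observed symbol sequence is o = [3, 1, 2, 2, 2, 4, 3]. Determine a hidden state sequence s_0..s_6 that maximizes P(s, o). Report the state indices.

path = [3, 2, 1, 2, 1, 3, 0]

t=0: δ = [6.250e-02, 3.125e-02, 3.125e-02, 3.125e-02]  (obs o_0=3)
t=1: δ = [1.953e-03, 2.930e-03, 1.465e-03, 1.953e-03]  ψ = [0, 0, 3, 0]  (obs o_1=1)
t=2: δ = [9.155e-05, 3.433e-04, 1.831e-04, 1.831e-04]  ψ = [1, 2, 1, 1]  (obs o_2=2)
t=3: δ = [1.073e-05, 4.292e-05, 2.146e-05, 2.146e-05]  ψ = [1, 2, 1, 1]  (obs o_3=2)
t=4: δ = [1.341e-06, 5.029e-06, 2.682e-06, 2.682e-06]  ψ = [1, 2, 1, 1]  (obs o_4=2)
t=5: δ = [1.572e-07, 2.095e-07, 1.572e-07, 3.143e-07]  ψ = [1, 2, 1, 1]  (obs o_5=4)
t=6: δ = [2.947e-08, 1.228e-08, 1.473e-08, 6.548e-09]  ψ = [3, 2, 3, 1]  (obs o_6=3)
backtrack: best end state = 0; path = [3, 2, 1, 2, 1, 3, 0]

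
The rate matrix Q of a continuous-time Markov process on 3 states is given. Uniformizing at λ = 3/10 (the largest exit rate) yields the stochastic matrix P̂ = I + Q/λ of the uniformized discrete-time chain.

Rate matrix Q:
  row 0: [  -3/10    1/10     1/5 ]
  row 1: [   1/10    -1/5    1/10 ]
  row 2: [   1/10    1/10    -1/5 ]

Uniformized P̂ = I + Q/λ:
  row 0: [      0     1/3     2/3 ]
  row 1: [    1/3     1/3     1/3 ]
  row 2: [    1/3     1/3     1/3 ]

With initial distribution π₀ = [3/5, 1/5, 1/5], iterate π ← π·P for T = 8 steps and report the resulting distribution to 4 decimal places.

π = [0.2501, 0.3333, 0.4166]

t=0: π = [0.6000, 0.2000, 0.2000]
t=1: π = [0.1333, 0.3333, 0.5333]
t=2: π = [0.2889, 0.3333, 0.3778]
t=3: π = [0.2370, 0.3333, 0.4296]
t=4: π = [0.2543, 0.3333, 0.4123]
t=5: π = [0.2486, 0.3333, 0.4181]
t=6: π = [0.2505, 0.3333, 0.4162]
t=7: π = [0.2498, 0.3333, 0.4168]
t=8: π = [0.2501, 0.3333, 0.4166]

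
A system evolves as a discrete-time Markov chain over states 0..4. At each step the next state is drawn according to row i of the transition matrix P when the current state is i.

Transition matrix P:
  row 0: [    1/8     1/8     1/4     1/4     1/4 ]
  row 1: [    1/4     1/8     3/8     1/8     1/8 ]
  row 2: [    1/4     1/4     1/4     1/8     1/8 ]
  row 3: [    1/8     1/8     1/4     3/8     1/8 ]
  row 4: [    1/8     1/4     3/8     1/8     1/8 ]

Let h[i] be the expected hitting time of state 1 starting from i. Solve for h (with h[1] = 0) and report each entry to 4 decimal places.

First-step conditioning: h[1] = 0; for i ≠ 1, h[i] = 1 + Σ_k P[i][k]·h[k].
  h[0] = 1 + 1/8·h[0] + 1/4·h[2] + 1/4·h[3] + 1/4·h[4]
  h[2] = 1 + 1/4·h[0] + 1/4·h[2] + 1/8·h[3] + 1/8·h[4]
  h[3] = 1 + 1/8·h[0] + 1/4·h[2] + 3/8·h[3] + 1/8·h[4]
  h[4] = 1 + 1/8·h[0] + 3/8·h[2] + 1/8·h[3] + 1/8·h[4]
Solving the 4×4 linear system over states ≠ 1 gives exactly h = [2008/361, 0, 1784/361, 2044/361, 1756/361] (h[1] = 0 is the target).

h = [5.5623, 0.0000, 4.9418, 5.6620, 4.8643]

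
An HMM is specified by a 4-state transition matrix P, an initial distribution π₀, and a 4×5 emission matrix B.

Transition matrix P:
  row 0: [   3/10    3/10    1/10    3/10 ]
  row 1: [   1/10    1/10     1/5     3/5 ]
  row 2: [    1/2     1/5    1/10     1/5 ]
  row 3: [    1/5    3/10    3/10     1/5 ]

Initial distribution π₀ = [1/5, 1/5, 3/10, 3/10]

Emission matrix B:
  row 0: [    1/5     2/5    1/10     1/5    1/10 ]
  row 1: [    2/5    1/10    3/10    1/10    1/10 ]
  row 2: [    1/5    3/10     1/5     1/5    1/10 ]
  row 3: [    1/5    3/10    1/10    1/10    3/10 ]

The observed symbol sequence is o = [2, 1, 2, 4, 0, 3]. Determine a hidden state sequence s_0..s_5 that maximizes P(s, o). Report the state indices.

t=0: δ = [2.000e-02, 6.000e-02, 6.000e-02, 3.000e-02]  (obs o_0=2)
t=1: δ = [1.200e-02, 1.200e-03, 3.600e-03, 1.080e-02]  ψ = [2, 2, 1, 1]  (obs o_1=1)
t=2: δ = [3.600e-04, 1.080e-03, 6.480e-04, 3.600e-04]  ψ = [0, 0, 3, 0]  (obs o_2=2)
t=3: δ = [3.240e-05, 1.296e-05, 2.160e-05, 1.944e-04]  ψ = [2, 2, 1, 1]  (obs o_3=4)
t=4: δ = [7.776e-06, 2.333e-05, 1.166e-05, 7.776e-06]  ψ = [3, 3, 3, 3]  (obs o_4=0)
t=5: δ = [1.166e-06, 2.333e-07, 9.331e-07, 1.400e-06]  ψ = [2, 0, 1, 1]  (obs o_5=3)
backtrack: best end state = 3; path = [2, 0, 1, 3, 1, 3]

path = [2, 0, 1, 3, 1, 3]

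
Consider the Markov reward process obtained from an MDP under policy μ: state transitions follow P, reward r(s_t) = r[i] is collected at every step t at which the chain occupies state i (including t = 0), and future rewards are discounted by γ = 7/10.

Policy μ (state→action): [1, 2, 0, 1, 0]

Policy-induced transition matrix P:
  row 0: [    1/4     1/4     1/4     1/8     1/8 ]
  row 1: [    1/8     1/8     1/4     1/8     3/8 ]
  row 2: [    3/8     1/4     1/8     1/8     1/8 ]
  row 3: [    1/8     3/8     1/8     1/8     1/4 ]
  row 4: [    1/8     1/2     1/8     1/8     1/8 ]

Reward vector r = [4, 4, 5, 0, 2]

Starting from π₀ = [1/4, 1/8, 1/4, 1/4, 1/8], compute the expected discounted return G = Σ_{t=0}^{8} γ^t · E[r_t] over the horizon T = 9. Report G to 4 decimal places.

t=0: π = [0.2500, 0.1250, 0.2500, 0.2500, 0.1250], E[r] = 3.0000, γ^t·E[r] = 3.000000, running G = 3.000000
t=1: π = [0.2188, 0.2969, 0.1719, 0.1250, 0.1875], E[r] = 3.2969, γ^t·E[r] = 2.307813, running G = 5.307813
t=2: π = [0.1953, 0.2754, 0.1895, 0.1250, 0.2148], E[r] = 3.2598, γ^t·E[r] = 1.597285, running G = 6.905098
t=3: π = [0.1968, 0.2849, 0.1838, 0.1250, 0.2095], E[r] = 3.2649, γ^t·E[r] = 1.119858, running G = 8.024956
t=4: π = [0.1956, 0.2824, 0.1852, 0.1250, 0.2119], E[r] = 3.2615, γ^t·E[r] = 0.783087, running G = 8.808043
t=5: π = [0.1957, 0.2833, 0.1847, 0.1250, 0.2112], E[r] = 3.2623, γ^t·E[r] = 0.548295, running G = 9.356338
t=6: π = [0.1957, 0.2830, 0.1849, 0.1250, 0.2114], E[r] = 3.2620, γ^t·E[r] = 0.383769, running G = 9.740108
t=7: π = [0.1957, 0.2831, 0.1848, 0.1250, 0.2114], E[r] = 3.2621, γ^t·E[r] = 0.268646, running G = 10.008753
t=8: π = [0.1957, 0.2831, 0.1848, 0.1250, 0.2114], E[r] = 3.2620, γ^t·E[r] = 0.188050, running G = 10.196804

G = 10.1968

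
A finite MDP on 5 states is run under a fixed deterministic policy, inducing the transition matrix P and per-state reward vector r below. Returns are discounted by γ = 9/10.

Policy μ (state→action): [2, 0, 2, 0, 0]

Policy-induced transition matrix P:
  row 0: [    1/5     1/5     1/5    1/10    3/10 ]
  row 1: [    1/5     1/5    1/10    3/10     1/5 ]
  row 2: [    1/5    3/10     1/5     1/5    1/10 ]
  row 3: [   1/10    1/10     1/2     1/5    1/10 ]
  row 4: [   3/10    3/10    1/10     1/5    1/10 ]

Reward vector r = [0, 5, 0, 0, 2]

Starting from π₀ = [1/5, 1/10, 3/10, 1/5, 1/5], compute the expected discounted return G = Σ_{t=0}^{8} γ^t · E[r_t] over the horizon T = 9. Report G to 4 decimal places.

t=0: π = [0.2000, 0.1000, 0.3000, 0.2000, 0.2000], E[r] = 0.9000, γ^t·E[r] = 0.900000, running G = 0.900000
t=1: π = [0.2000, 0.2300, 0.2300, 0.1900, 0.1500], E[r] = 1.4500, γ^t·E[r] = 1.305000, running G = 2.205000
t=2: π = [0.1960, 0.2190, 0.2190, 0.2030, 0.1630], E[r] = 1.4210, γ^t·E[r] = 1.151010, running G = 3.356010
t=3: π = [0.1960, 0.2179, 0.2227, 0.2023, 0.1611], E[r] = 1.4117, γ^t·E[r] = 1.029129, running G = 4.385139
t=4: π = [0.1959, 0.2182, 0.2228, 0.2022, 0.1610], E[r] = 1.4127, γ^t·E[r] = 0.926892, running G = 5.312031
t=5: π = [0.1959, 0.2182, 0.2227, 0.2022, 0.1610], E[r] = 1.4128, γ^t·E[r] = 0.834231, running G = 6.146262
t=6: π = [0.1959, 0.2182, 0.2228, 0.2022, 0.1610], E[r] = 1.4127, γ^t·E[r] = 0.750787, running G = 6.897049
t=7: π = [0.1959, 0.2182, 0.2228, 0.2022, 0.1610], E[r] = 1.4127, γ^t·E[r] = 0.675709, running G = 7.572757
t=8: π = [0.1959, 0.2182, 0.2228, 0.2022, 0.1610], E[r] = 1.4127, γ^t·E[r] = 0.608138, running G = 8.180895

G = 8.1809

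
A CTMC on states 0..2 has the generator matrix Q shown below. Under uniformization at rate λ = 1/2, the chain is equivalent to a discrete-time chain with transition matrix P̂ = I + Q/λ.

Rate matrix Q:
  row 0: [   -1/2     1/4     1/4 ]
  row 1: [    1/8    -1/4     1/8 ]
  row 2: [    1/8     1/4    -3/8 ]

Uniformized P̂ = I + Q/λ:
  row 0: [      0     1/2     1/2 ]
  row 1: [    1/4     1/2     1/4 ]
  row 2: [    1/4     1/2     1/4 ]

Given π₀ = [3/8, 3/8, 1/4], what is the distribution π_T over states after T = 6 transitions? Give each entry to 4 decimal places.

π = [0.2000, 0.5000, 0.3000]

t=0: π = [0.3750, 0.3750, 0.2500]
t=1: π = [0.1563, 0.5000, 0.3438]
t=2: π = [0.2109, 0.5000, 0.2891]
t=3: π = [0.1973, 0.5000, 0.3027]
t=4: π = [0.2007, 0.5000, 0.2993]
t=5: π = [0.1998, 0.5000, 0.3002]
t=6: π = [0.2000, 0.5000, 0.3000]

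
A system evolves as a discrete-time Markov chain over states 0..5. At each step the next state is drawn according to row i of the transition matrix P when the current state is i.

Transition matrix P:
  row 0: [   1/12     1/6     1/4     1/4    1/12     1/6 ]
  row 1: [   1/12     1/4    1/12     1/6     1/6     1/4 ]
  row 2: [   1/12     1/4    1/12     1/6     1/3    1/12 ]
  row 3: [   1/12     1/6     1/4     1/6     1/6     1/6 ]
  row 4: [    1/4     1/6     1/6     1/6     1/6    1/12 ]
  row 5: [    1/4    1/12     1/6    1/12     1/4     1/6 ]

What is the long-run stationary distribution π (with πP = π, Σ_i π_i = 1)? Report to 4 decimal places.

π = [0.1411, 0.1828, 0.1634, 0.1658, 0.1948, 0.1521]

Balance equations π_j = Σ_i π_i·P[i][j]:
  π_0 = 1/12·π_0 + 1/12·π_1 + 1/12·π_2 + 1/12·π_3 + 1/4·π_4 + 1/4·π_5
  π_1 = 1/6·π_0 + 1/4·π_1 + 1/4·π_2 + 1/6·π_3 + 1/6·π_4 + 1/12·π_5
  π_2 = 1/4·π_0 + 1/12·π_1 + 1/12·π_2 + 1/4·π_3 + 1/6·π_4 + 1/6·π_5
  π_3 = 1/4·π_0 + 1/6·π_1 + 1/6·π_2 + 1/6·π_3 + 1/6·π_4 + 1/12·π_5
  π_4 = 1/12·π_0 + 1/6·π_1 + 1/3·π_2 + 1/6·π_3 + 1/6·π_4 + 1/4·π_5
  normalize: π_0 + π_1 + π_2 + π_3 + π_4 + π_5 = 1
Solving the linear system gives exactly π = [19663/139312, 25473/139312, 11381/69656, 5773/34828, 27139/139312, 21183/139312].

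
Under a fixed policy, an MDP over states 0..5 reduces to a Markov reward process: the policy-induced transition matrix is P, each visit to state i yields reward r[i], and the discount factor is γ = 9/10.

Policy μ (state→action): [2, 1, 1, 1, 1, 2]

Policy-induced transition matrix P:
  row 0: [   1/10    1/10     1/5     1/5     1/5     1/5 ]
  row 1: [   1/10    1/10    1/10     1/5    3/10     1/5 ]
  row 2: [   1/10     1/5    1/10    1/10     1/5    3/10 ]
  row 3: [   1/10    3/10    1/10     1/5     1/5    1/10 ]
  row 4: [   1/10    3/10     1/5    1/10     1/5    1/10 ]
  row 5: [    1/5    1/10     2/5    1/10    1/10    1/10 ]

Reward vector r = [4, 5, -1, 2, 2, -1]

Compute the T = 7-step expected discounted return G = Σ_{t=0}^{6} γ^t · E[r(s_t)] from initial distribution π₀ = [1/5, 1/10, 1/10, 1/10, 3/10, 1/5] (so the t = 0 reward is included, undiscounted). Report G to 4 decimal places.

t=0: π = [0.2000, 0.1000, 0.1000, 0.1000, 0.3000, 0.2000], E[r] = 1.8000, γ^t·E[r] = 1.800000, running G = 1.800000
t=1: π = [0.1200, 0.1900, 0.2100, 0.1400, 0.1900, 0.1500], E[r] = 1.7300, γ^t·E[r] = 1.557000, running G = 3.357000
t=2: π = [0.1150, 0.1870, 0.1760, 0.1450, 0.2040, 0.1730], E[r] = 1.7440, γ^t·E[r] = 1.412640, running G = 4.769640
t=3: π = [0.1173, 0.1874, 0.1838, 0.1447, 0.2014, 0.1654], E[r] = 1.7492, γ^t·E[r] = 1.275167, running G = 6.044807
t=4: π = [0.1165, 0.1876, 0.1815, 0.1449, 0.2022, 0.1672], E[r] = 1.7497, γ^t·E[r] = 1.147991, running G = 7.192798
t=5: π = [0.1167, 0.1876, 0.1820, 0.1449, 0.2020, 0.1667], E[r] = 1.7499, γ^t·E[r] = 1.033306, running G = 8.226104
t=6: π = [0.1167, 0.1876, 0.1819, 0.1449, 0.2021, 0.1668], E[r] = 1.7499, γ^t·E[r] = 0.929989, running G = 9.156092

G = 9.1561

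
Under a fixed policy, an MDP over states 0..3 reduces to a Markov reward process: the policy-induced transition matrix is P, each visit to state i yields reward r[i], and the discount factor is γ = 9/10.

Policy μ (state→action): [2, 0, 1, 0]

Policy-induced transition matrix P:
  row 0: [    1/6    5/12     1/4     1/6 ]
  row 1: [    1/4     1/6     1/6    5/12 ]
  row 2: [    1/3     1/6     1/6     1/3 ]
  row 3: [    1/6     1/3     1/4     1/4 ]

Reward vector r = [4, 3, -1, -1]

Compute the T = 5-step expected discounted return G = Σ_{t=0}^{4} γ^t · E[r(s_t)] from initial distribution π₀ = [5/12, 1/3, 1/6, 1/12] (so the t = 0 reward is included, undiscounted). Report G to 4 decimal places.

t=0: π = [0.4167, 0.3333, 0.1667, 0.0833], E[r] = 2.4167, γ^t·E[r] = 2.416667, running G = 2.416667
t=1: π = [0.2222, 0.2847, 0.2083, 0.2847], E[r] = 1.2500, γ^t·E[r] = 1.125000, running G = 3.541667
t=2: π = [0.2251, 0.2697, 0.2089, 0.2963], E[r] = 1.2043, γ^t·E[r] = 0.975469, running G = 4.517135
t=3: π = [0.2240, 0.2723, 0.2101, 0.2936], E[r] = 1.2091, γ^t·E[r] = 0.881438, running G = 5.398573
t=4: π = [0.2244, 0.2716, 0.2098, 0.2942], E[r] = 1.2083, γ^t·E[r] = 0.792737, running G = 6.191310

G = 6.1913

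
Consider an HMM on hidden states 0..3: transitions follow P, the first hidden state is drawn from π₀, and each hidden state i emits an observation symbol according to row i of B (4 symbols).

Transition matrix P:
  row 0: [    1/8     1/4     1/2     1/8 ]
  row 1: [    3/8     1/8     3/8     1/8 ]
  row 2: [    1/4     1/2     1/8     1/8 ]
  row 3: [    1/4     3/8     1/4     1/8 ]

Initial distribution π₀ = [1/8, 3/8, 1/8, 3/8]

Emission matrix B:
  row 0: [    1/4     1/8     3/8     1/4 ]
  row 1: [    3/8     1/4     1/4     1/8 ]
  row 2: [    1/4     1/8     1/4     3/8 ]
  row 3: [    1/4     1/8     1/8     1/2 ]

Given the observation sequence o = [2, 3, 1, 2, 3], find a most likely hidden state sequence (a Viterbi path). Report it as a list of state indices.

path = [1, 2, 1, 0, 2]

t=0: δ = [4.688e-02, 9.375e-02, 3.125e-02, 4.688e-02]  (obs o_0=2)
t=1: δ = [8.789e-03, 2.197e-03, 1.318e-02, 5.859e-03]  ψ = [1, 3, 1, 1]  (obs o_1=3)
t=2: δ = [4.120e-04, 1.648e-03, 5.493e-04, 2.060e-04]  ψ = [2, 2, 0, 2]  (obs o_2=1)
t=3: δ = [2.317e-04, 6.866e-05, 1.545e-04, 2.575e-05]  ψ = [1, 2, 1, 1]  (obs o_3=2)
t=4: δ = [9.656e-06, 9.656e-06, 4.345e-05, 1.448e-05]  ψ = [2, 2, 0, 0]  (obs o_4=3)
backtrack: best end state = 2; path = [1, 2, 1, 0, 2]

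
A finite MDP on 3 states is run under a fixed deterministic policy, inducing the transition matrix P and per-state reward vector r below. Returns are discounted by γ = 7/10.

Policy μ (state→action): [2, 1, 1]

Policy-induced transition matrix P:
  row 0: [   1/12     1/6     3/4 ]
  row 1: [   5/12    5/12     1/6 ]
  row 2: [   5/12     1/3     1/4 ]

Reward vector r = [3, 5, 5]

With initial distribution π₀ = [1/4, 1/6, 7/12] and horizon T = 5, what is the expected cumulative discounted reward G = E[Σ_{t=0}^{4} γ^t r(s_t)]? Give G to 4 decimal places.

t=0: π = [0.2500, 0.1667, 0.5833], E[r] = 4.5000, γ^t·E[r] = 4.500000, running G = 4.500000
t=1: π = [0.3333, 0.3056, 0.3611], E[r] = 4.3333, γ^t·E[r] = 3.033333, running G = 7.533333
t=2: π = [0.3056, 0.3032, 0.3912], E[r] = 4.3889, γ^t·E[r] = 2.150556, running G = 9.683889
t=3: π = [0.3148, 0.3077, 0.3775], E[r] = 4.3704, γ^t·E[r] = 1.499037, running G = 11.182926
t=4: π = [0.3117, 0.3065, 0.3818], E[r] = 4.3765, γ^t·E[r] = 1.050808, running G = 12.233734

G = 12.2337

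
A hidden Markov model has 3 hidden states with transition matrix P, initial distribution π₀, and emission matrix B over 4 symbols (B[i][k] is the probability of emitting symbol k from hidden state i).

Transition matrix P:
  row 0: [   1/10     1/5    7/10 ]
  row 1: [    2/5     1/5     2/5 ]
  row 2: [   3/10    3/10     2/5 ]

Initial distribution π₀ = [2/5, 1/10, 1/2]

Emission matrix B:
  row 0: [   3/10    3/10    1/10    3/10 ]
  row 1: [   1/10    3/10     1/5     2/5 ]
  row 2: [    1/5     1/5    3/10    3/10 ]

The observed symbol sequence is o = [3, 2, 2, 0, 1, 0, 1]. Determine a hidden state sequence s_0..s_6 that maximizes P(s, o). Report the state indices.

path = [0, 2, 2, 0, 2, 0, 2]

t=0: δ = [1.200e-01, 4.000e-02, 1.500e-01]  (obs o_0=3)
t=1: δ = [4.500e-03, 9.000e-03, 2.520e-02]  ψ = [2, 2, 0]  (obs o_1=2)
t=2: δ = [7.560e-04, 1.512e-03, 3.024e-03]  ψ = [2, 2, 2]  (obs o_2=2)
t=3: δ = [2.722e-04, 9.072e-05, 2.419e-04]  ψ = [2, 2, 2]  (obs o_3=0)
t=4: δ = [2.177e-05, 2.177e-05, 3.810e-05]  ψ = [2, 2, 0]  (obs o_4=1)
t=5: δ = [3.429e-06, 1.143e-06, 3.048e-06]  ψ = [2, 2, 0]  (obs o_5=0)
t=6: δ = [2.743e-07, 2.743e-07, 4.801e-07]  ψ = [2, 2, 0]  (obs o_6=1)
backtrack: best end state = 2; path = [0, 2, 2, 0, 2, 0, 2]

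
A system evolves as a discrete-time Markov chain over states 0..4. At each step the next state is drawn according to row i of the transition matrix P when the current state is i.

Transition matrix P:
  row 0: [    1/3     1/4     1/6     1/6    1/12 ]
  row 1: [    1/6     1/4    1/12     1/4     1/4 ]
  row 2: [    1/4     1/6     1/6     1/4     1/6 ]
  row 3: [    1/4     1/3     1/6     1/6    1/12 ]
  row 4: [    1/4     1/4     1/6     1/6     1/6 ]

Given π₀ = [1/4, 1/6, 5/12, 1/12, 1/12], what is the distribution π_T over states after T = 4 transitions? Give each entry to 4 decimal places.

π = [0.2496, 0.2546, 0.1455, 0.2000, 0.1503]

t=0: π = [0.2500, 0.1667, 0.4167, 0.0833, 0.0833]
t=1: π = [0.2569, 0.2222, 0.1528, 0.2153, 0.1528]
t=2: π = [0.2529, 0.2552, 0.1481, 0.1979, 0.1458]
t=3: π = [0.2498, 0.2541, 0.1454, 0.2003, 0.1504]
t=4: π = [0.2496, 0.2546, 0.1455, 0.2000, 0.1503]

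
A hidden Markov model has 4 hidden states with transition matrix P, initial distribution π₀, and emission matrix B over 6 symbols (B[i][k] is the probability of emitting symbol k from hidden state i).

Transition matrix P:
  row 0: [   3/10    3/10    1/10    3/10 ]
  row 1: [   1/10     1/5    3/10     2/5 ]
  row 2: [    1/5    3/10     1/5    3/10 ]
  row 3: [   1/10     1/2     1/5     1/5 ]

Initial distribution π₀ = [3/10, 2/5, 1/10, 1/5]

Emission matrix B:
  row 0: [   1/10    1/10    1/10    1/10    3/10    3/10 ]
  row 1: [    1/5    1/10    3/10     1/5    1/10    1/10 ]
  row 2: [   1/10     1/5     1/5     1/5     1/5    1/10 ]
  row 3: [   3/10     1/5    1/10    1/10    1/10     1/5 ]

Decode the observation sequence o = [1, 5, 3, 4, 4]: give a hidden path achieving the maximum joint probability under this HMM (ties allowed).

t=0: δ = [3.000e-02, 4.000e-02, 2.000e-02, 4.000e-02]  (obs o_0=1)
t=1: δ = [2.700e-03, 2.000e-03, 1.200e-03, 3.200e-03]  ψ = [0, 3, 1, 1]  (obs o_1=5)
t=2: δ = [8.100e-05, 3.200e-04, 1.280e-04, 8.100e-05]  ψ = [0, 3, 3, 0]  (obs o_2=3)
t=3: δ = [9.600e-06, 6.400e-06, 1.920e-05, 1.280e-05]  ψ = [1, 1, 1, 1]  (obs o_3=4)
t=4: δ = [1.152e-06, 6.400e-07, 7.680e-07, 5.760e-07]  ψ = [2, 3, 2, 2]  (obs o_4=4)
backtrack: best end state = 0; path = [1, 3, 1, 2, 0]

path = [1, 3, 1, 2, 0]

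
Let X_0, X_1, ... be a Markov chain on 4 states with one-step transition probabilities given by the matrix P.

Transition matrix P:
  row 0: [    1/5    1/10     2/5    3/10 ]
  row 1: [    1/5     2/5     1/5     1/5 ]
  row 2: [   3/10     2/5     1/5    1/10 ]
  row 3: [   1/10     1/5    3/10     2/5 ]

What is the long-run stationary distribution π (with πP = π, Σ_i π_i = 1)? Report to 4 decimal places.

Balance equations π_j = Σ_i π_i·P[i][j]:
  π_0 = 1/5·π_0 + 1/5·π_1 + 3/10·π_2 + 1/10·π_3
  π_1 = 1/10·π_0 + 2/5·π_1 + 2/5·π_2 + 1/5·π_3
  π_2 = 2/5·π_0 + 1/5·π_1 + 1/5·π_2 + 3/10·π_3
  normalize: π_0 + π_1 + π_2 + π_3 = 1
Solving the linear system gives exactly π = [18/89, 233/801, 212/801, 194/801].

π = [0.2022, 0.2909, 0.2647, 0.2422]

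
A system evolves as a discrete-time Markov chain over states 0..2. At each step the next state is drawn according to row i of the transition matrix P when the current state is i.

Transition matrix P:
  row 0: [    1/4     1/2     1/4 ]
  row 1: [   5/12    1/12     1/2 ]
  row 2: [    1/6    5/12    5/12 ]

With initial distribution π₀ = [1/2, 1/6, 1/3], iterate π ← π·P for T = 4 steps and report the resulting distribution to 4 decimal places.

t=0: π = [0.5000, 0.1667, 0.3333]
t=1: π = [0.2500, 0.4028, 0.3472]
t=2: π = [0.2882, 0.3032, 0.4086]
t=3: π = [0.2665, 0.3396, 0.3939]
t=4: π = [0.2738, 0.3257, 0.4006]

π = [0.2738, 0.3257, 0.4006]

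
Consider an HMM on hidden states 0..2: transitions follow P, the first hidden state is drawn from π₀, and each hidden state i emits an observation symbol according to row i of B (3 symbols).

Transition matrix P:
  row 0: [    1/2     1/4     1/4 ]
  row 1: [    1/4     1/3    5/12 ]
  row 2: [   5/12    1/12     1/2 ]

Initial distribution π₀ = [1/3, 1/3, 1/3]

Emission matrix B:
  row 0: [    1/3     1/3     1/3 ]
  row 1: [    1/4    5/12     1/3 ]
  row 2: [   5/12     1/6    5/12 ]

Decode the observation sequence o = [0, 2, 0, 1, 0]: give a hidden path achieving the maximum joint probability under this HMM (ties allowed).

path = [2, 2, 2, 0, 0]

t=0: δ = [1.111e-01, 8.333e-02, 1.389e-01]  (obs o_0=0)
t=1: δ = [1.929e-02, 9.259e-03, 2.894e-02]  ψ = [2, 0, 2]  (obs o_1=2)
t=2: δ = [4.019e-03, 1.206e-03, 6.028e-03]  ψ = [2, 0, 2]  (obs o_2=0)
t=3: δ = [8.372e-04, 4.186e-04, 5.023e-04]  ψ = [2, 0, 2]  (obs o_3=1)
t=4: δ = [1.395e-04, 5.233e-05, 1.047e-04]  ψ = [0, 0, 2]  (obs o_4=0)
backtrack: best end state = 0; path = [2, 2, 2, 0, 0]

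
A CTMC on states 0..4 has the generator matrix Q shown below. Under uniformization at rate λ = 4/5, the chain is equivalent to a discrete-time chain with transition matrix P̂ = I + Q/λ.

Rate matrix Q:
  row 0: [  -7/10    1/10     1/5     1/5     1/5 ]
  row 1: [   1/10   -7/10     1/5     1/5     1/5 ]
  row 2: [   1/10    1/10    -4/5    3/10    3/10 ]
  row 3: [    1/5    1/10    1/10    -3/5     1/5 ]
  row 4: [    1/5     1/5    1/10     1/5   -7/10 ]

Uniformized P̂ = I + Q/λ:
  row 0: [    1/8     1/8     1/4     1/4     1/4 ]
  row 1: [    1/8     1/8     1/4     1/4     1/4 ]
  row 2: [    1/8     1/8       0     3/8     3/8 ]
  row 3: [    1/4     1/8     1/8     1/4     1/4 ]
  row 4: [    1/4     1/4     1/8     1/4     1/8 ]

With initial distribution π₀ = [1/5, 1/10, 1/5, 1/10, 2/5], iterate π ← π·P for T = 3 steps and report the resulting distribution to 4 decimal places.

t=0: π = [0.2000, 0.1000, 0.2000, 0.1000, 0.4000]
t=1: π = [0.1875, 0.1750, 0.1375, 0.2750, 0.2250]
t=2: π = [0.1875, 0.1531, 0.1531, 0.2672, 0.2391]
t=3: π = [0.1883, 0.1549, 0.1484, 0.2691, 0.2393]

π = [0.1883, 0.1549, 0.1484, 0.2691, 0.2393]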